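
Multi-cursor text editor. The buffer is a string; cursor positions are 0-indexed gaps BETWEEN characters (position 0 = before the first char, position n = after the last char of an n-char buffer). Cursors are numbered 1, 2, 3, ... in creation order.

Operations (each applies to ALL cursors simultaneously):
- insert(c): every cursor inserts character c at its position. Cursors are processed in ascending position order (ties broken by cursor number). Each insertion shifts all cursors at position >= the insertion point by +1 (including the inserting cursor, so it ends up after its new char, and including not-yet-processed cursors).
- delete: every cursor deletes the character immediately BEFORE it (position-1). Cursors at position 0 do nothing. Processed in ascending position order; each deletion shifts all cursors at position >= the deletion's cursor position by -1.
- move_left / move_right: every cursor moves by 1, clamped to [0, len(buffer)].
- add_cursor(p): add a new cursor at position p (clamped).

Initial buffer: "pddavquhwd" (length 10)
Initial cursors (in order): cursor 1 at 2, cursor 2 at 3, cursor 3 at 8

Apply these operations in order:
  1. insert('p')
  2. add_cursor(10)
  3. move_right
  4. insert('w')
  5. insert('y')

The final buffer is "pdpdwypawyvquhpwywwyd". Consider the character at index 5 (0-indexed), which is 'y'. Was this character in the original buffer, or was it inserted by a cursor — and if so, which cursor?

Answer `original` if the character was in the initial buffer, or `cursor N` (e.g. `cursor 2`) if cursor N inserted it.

After op 1 (insert('p')): buffer="pdpdpavquhpwd" (len 13), cursors c1@3 c2@5 c3@11, authorship ..1.2.....3..
After op 2 (add_cursor(10)): buffer="pdpdpavquhpwd" (len 13), cursors c1@3 c2@5 c4@10 c3@11, authorship ..1.2.....3..
After op 3 (move_right): buffer="pdpdpavquhpwd" (len 13), cursors c1@4 c2@6 c4@11 c3@12, authorship ..1.2.....3..
After op 4 (insert('w')): buffer="pdpdwpawvquhpwwwd" (len 17), cursors c1@5 c2@8 c4@14 c3@16, authorship ..1.12.2....34.3.
After op 5 (insert('y')): buffer="pdpdwypawyvquhpwywwyd" (len 21), cursors c1@6 c2@10 c4@17 c3@20, authorship ..1.112.22....344.33.
Authorship (.=original, N=cursor N): . . 1 . 1 1 2 . 2 2 . . . . 3 4 4 . 3 3 .
Index 5: author = 1

Answer: cursor 1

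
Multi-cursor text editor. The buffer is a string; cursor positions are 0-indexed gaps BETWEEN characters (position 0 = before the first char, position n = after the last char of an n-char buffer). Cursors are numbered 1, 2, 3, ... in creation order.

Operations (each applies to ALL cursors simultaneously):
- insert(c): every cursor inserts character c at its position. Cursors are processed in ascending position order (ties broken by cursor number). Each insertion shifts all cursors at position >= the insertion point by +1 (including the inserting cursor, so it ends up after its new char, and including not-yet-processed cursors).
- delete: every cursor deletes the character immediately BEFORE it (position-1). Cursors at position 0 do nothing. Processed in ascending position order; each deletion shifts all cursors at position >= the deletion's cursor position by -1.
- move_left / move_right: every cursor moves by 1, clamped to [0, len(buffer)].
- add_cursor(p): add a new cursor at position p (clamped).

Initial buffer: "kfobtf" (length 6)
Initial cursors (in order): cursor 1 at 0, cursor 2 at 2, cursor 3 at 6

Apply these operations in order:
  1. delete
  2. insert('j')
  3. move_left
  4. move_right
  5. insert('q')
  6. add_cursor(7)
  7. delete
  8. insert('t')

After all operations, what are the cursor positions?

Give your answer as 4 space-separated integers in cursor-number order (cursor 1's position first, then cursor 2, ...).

Answer: 2 5 10 7

Derivation:
After op 1 (delete): buffer="kobt" (len 4), cursors c1@0 c2@1 c3@4, authorship ....
After op 2 (insert('j')): buffer="jkjobtj" (len 7), cursors c1@1 c2@3 c3@7, authorship 1.2...3
After op 3 (move_left): buffer="jkjobtj" (len 7), cursors c1@0 c2@2 c3@6, authorship 1.2...3
After op 4 (move_right): buffer="jkjobtj" (len 7), cursors c1@1 c2@3 c3@7, authorship 1.2...3
After op 5 (insert('q')): buffer="jqkjqobtjq" (len 10), cursors c1@2 c2@5 c3@10, authorship 11.22...33
After op 6 (add_cursor(7)): buffer="jqkjqobtjq" (len 10), cursors c1@2 c2@5 c4@7 c3@10, authorship 11.22...33
After op 7 (delete): buffer="jkjotj" (len 6), cursors c1@1 c2@3 c4@4 c3@6, authorship 1.2..3
After op 8 (insert('t')): buffer="jtkjtottjt" (len 10), cursors c1@2 c2@5 c4@7 c3@10, authorship 11.22.4.33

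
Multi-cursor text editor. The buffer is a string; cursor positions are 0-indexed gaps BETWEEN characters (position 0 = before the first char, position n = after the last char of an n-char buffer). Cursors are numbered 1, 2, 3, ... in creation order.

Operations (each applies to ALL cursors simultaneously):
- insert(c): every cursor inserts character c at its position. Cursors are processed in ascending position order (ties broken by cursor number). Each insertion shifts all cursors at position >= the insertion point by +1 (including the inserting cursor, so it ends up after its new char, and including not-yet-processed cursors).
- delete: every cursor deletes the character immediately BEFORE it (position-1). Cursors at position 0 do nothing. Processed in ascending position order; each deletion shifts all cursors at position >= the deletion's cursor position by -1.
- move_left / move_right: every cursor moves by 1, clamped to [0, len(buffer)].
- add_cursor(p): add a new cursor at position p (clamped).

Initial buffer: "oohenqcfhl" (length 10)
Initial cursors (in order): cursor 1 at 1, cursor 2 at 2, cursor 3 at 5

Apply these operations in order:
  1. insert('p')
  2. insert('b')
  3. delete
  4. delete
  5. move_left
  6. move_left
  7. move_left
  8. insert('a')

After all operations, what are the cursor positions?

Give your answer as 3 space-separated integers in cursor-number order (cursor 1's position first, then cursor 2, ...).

After op 1 (insert('p')): buffer="opophenpqcfhl" (len 13), cursors c1@2 c2@4 c3@8, authorship .1.2...3.....
After op 2 (insert('b')): buffer="opbopbhenpbqcfhl" (len 16), cursors c1@3 c2@6 c3@11, authorship .11.22...33.....
After op 3 (delete): buffer="opophenpqcfhl" (len 13), cursors c1@2 c2@4 c3@8, authorship .1.2...3.....
After op 4 (delete): buffer="oohenqcfhl" (len 10), cursors c1@1 c2@2 c3@5, authorship ..........
After op 5 (move_left): buffer="oohenqcfhl" (len 10), cursors c1@0 c2@1 c3@4, authorship ..........
After op 6 (move_left): buffer="oohenqcfhl" (len 10), cursors c1@0 c2@0 c3@3, authorship ..........
After op 7 (move_left): buffer="oohenqcfhl" (len 10), cursors c1@0 c2@0 c3@2, authorship ..........
After op 8 (insert('a')): buffer="aaooahenqcfhl" (len 13), cursors c1@2 c2@2 c3@5, authorship 12..3........

Answer: 2 2 5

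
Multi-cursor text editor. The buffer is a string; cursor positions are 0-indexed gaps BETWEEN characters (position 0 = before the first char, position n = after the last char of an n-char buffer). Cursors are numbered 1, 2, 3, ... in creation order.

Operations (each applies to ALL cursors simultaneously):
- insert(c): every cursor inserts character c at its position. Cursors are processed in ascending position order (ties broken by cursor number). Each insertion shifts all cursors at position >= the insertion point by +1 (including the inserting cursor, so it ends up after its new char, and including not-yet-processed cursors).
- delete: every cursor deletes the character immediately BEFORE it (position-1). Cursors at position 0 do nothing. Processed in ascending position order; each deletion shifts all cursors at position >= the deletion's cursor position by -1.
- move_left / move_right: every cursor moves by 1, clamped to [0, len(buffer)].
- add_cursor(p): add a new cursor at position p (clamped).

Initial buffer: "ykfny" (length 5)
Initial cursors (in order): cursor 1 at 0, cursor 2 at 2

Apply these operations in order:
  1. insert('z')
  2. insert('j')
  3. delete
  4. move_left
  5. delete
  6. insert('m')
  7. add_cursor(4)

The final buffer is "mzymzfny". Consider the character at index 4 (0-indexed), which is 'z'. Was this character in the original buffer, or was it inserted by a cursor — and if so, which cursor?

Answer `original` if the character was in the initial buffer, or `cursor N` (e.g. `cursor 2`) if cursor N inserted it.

Answer: cursor 2

Derivation:
After op 1 (insert('z')): buffer="zykzfny" (len 7), cursors c1@1 c2@4, authorship 1..2...
After op 2 (insert('j')): buffer="zjykzjfny" (len 9), cursors c1@2 c2@6, authorship 11..22...
After op 3 (delete): buffer="zykzfny" (len 7), cursors c1@1 c2@4, authorship 1..2...
After op 4 (move_left): buffer="zykzfny" (len 7), cursors c1@0 c2@3, authorship 1..2...
After op 5 (delete): buffer="zyzfny" (len 6), cursors c1@0 c2@2, authorship 1.2...
After op 6 (insert('m')): buffer="mzymzfny" (len 8), cursors c1@1 c2@4, authorship 11.22...
After op 7 (add_cursor(4)): buffer="mzymzfny" (len 8), cursors c1@1 c2@4 c3@4, authorship 11.22...
Authorship (.=original, N=cursor N): 1 1 . 2 2 . . .
Index 4: author = 2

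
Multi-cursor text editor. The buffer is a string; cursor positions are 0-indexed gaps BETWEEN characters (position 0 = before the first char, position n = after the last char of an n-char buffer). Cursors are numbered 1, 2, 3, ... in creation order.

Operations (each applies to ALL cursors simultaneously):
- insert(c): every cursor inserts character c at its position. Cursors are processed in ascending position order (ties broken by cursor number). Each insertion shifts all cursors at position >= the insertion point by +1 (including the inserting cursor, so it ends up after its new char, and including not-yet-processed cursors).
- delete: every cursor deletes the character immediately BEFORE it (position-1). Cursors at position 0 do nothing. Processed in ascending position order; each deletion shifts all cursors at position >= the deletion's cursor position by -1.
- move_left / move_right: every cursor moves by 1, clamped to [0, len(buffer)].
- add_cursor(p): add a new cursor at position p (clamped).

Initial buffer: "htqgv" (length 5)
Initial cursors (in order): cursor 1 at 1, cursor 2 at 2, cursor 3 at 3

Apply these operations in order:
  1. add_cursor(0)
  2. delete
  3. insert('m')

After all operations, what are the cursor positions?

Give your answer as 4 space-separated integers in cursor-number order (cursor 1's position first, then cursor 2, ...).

Answer: 4 4 4 4

Derivation:
After op 1 (add_cursor(0)): buffer="htqgv" (len 5), cursors c4@0 c1@1 c2@2 c3@3, authorship .....
After op 2 (delete): buffer="gv" (len 2), cursors c1@0 c2@0 c3@0 c4@0, authorship ..
After op 3 (insert('m')): buffer="mmmmgv" (len 6), cursors c1@4 c2@4 c3@4 c4@4, authorship 1234..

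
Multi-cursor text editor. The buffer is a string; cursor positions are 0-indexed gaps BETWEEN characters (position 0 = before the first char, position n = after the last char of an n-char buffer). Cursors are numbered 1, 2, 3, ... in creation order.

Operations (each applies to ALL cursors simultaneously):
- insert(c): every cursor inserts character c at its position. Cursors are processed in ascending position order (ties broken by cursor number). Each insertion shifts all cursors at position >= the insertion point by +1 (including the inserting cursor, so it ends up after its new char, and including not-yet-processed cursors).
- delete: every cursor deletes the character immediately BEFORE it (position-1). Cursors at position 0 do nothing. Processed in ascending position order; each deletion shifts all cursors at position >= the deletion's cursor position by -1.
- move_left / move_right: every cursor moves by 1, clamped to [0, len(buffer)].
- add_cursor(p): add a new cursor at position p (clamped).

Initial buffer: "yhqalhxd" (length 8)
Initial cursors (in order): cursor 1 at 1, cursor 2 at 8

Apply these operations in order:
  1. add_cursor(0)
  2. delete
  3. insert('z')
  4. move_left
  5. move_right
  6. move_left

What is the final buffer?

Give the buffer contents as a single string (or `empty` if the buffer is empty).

Answer: zzhqalhxz

Derivation:
After op 1 (add_cursor(0)): buffer="yhqalhxd" (len 8), cursors c3@0 c1@1 c2@8, authorship ........
After op 2 (delete): buffer="hqalhx" (len 6), cursors c1@0 c3@0 c2@6, authorship ......
After op 3 (insert('z')): buffer="zzhqalhxz" (len 9), cursors c1@2 c3@2 c2@9, authorship 13......2
After op 4 (move_left): buffer="zzhqalhxz" (len 9), cursors c1@1 c3@1 c2@8, authorship 13......2
After op 5 (move_right): buffer="zzhqalhxz" (len 9), cursors c1@2 c3@2 c2@9, authorship 13......2
After op 6 (move_left): buffer="zzhqalhxz" (len 9), cursors c1@1 c3@1 c2@8, authorship 13......2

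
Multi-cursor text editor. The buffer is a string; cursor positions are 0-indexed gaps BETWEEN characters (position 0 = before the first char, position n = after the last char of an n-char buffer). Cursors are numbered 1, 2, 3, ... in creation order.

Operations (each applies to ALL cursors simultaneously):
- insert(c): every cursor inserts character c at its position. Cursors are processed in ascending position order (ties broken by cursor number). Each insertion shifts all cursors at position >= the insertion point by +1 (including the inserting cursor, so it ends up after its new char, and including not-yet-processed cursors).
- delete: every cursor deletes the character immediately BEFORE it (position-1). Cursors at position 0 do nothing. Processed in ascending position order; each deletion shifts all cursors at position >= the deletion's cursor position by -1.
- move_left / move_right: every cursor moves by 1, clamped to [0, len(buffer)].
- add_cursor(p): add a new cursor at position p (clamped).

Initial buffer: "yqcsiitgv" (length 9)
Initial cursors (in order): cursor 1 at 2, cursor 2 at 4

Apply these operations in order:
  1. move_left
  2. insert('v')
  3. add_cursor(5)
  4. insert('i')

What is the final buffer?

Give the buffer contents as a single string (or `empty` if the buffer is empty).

Answer: yviqcviisiitgv

Derivation:
After op 1 (move_left): buffer="yqcsiitgv" (len 9), cursors c1@1 c2@3, authorship .........
After op 2 (insert('v')): buffer="yvqcvsiitgv" (len 11), cursors c1@2 c2@5, authorship .1..2......
After op 3 (add_cursor(5)): buffer="yvqcvsiitgv" (len 11), cursors c1@2 c2@5 c3@5, authorship .1..2......
After op 4 (insert('i')): buffer="yviqcviisiitgv" (len 14), cursors c1@3 c2@8 c3@8, authorship .11..223......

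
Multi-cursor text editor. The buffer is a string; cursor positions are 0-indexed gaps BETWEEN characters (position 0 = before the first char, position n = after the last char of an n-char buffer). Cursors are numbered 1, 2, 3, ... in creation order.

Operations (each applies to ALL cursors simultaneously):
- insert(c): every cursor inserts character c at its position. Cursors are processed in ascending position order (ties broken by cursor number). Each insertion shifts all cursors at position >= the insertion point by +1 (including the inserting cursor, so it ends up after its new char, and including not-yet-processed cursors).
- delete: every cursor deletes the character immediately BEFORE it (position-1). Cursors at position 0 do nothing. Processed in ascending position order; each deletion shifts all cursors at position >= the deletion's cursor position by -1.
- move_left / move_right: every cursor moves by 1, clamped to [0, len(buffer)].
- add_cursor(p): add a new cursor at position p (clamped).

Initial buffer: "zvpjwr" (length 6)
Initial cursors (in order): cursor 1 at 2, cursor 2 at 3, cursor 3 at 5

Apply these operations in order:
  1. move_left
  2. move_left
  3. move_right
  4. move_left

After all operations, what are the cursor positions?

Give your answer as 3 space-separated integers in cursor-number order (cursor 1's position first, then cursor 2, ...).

Answer: 0 1 3

Derivation:
After op 1 (move_left): buffer="zvpjwr" (len 6), cursors c1@1 c2@2 c3@4, authorship ......
After op 2 (move_left): buffer="zvpjwr" (len 6), cursors c1@0 c2@1 c3@3, authorship ......
After op 3 (move_right): buffer="zvpjwr" (len 6), cursors c1@1 c2@2 c3@4, authorship ......
After op 4 (move_left): buffer="zvpjwr" (len 6), cursors c1@0 c2@1 c3@3, authorship ......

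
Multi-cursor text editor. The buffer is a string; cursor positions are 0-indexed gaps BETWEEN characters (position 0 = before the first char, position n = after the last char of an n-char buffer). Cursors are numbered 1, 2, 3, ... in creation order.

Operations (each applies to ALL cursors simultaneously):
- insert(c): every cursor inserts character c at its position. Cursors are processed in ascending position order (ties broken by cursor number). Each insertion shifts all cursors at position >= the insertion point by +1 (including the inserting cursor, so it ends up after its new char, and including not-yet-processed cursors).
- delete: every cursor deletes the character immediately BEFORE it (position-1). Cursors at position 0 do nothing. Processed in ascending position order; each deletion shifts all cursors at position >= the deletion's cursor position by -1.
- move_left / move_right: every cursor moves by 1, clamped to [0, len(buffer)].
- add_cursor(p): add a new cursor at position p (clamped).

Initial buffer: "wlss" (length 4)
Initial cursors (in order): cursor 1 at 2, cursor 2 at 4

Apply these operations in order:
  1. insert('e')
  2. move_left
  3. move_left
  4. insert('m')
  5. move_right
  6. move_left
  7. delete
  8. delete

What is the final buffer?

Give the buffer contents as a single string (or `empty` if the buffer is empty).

After op 1 (insert('e')): buffer="wlesse" (len 6), cursors c1@3 c2@6, authorship ..1..2
After op 2 (move_left): buffer="wlesse" (len 6), cursors c1@2 c2@5, authorship ..1..2
After op 3 (move_left): buffer="wlesse" (len 6), cursors c1@1 c2@4, authorship ..1..2
After op 4 (insert('m')): buffer="wmlesmse" (len 8), cursors c1@2 c2@6, authorship .1.1.2.2
After op 5 (move_right): buffer="wmlesmse" (len 8), cursors c1@3 c2@7, authorship .1.1.2.2
After op 6 (move_left): buffer="wmlesmse" (len 8), cursors c1@2 c2@6, authorship .1.1.2.2
After op 7 (delete): buffer="wlesse" (len 6), cursors c1@1 c2@4, authorship ..1..2
After op 8 (delete): buffer="lese" (len 4), cursors c1@0 c2@2, authorship .1.2

Answer: lese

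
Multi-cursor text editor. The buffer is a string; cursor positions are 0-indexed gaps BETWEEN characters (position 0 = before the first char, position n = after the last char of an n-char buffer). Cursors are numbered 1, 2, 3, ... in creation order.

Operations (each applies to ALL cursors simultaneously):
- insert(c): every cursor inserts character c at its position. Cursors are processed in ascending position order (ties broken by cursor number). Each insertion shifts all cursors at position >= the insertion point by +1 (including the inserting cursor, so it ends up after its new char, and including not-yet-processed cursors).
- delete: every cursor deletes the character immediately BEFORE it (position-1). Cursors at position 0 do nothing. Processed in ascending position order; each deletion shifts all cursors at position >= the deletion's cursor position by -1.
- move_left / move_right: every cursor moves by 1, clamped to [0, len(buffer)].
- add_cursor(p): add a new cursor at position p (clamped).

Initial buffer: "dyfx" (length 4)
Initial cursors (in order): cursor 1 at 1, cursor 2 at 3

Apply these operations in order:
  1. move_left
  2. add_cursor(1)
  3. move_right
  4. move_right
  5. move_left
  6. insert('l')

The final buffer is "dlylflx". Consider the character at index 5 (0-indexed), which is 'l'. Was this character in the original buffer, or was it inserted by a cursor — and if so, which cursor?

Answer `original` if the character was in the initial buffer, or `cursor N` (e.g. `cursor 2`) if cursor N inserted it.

After op 1 (move_left): buffer="dyfx" (len 4), cursors c1@0 c2@2, authorship ....
After op 2 (add_cursor(1)): buffer="dyfx" (len 4), cursors c1@0 c3@1 c2@2, authorship ....
After op 3 (move_right): buffer="dyfx" (len 4), cursors c1@1 c3@2 c2@3, authorship ....
After op 4 (move_right): buffer="dyfx" (len 4), cursors c1@2 c3@3 c2@4, authorship ....
After op 5 (move_left): buffer="dyfx" (len 4), cursors c1@1 c3@2 c2@3, authorship ....
After op 6 (insert('l')): buffer="dlylflx" (len 7), cursors c1@2 c3@4 c2@6, authorship .1.3.2.
Authorship (.=original, N=cursor N): . 1 . 3 . 2 .
Index 5: author = 2

Answer: cursor 2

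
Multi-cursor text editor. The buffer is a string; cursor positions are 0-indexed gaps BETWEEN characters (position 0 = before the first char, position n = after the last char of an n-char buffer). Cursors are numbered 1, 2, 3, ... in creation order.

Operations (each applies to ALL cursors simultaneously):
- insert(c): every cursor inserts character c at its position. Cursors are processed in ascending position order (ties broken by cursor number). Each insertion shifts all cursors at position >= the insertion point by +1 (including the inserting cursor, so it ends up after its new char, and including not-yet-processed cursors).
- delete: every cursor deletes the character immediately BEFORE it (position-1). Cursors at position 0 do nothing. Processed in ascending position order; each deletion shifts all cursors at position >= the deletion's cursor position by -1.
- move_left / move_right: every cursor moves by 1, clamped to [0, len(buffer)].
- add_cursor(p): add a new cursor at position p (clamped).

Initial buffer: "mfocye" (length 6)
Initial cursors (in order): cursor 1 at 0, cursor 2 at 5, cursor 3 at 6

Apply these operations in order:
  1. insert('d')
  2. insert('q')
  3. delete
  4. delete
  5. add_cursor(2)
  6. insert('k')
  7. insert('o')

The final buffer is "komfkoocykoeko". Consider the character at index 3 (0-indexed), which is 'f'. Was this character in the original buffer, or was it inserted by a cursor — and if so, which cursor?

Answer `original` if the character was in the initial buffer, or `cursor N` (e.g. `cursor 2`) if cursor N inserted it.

Answer: original

Derivation:
After op 1 (insert('d')): buffer="dmfocyded" (len 9), cursors c1@1 c2@7 c3@9, authorship 1.....2.3
After op 2 (insert('q')): buffer="dqmfocydqedq" (len 12), cursors c1@2 c2@9 c3@12, authorship 11.....22.33
After op 3 (delete): buffer="dmfocyded" (len 9), cursors c1@1 c2@7 c3@9, authorship 1.....2.3
After op 4 (delete): buffer="mfocye" (len 6), cursors c1@0 c2@5 c3@6, authorship ......
After op 5 (add_cursor(2)): buffer="mfocye" (len 6), cursors c1@0 c4@2 c2@5 c3@6, authorship ......
After op 6 (insert('k')): buffer="kmfkocykek" (len 10), cursors c1@1 c4@4 c2@8 c3@10, authorship 1..4...2.3
After op 7 (insert('o')): buffer="komfkoocykoeko" (len 14), cursors c1@2 c4@6 c2@11 c3@14, authorship 11..44...22.33
Authorship (.=original, N=cursor N): 1 1 . . 4 4 . . . 2 2 . 3 3
Index 3: author = original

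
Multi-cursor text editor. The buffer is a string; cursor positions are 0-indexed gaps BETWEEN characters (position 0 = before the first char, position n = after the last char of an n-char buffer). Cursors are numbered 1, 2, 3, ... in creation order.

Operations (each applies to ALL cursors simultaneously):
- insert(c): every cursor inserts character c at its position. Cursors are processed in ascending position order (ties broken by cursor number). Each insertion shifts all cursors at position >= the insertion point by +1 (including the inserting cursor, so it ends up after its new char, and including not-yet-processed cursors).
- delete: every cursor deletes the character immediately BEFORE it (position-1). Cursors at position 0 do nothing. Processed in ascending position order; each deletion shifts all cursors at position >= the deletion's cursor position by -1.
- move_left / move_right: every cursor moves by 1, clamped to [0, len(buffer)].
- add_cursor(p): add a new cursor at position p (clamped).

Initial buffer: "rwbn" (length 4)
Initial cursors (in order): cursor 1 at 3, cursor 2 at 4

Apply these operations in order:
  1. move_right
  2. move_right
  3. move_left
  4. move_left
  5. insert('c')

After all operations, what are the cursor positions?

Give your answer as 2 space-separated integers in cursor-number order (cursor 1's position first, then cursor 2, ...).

Answer: 4 4

Derivation:
After op 1 (move_right): buffer="rwbn" (len 4), cursors c1@4 c2@4, authorship ....
After op 2 (move_right): buffer="rwbn" (len 4), cursors c1@4 c2@4, authorship ....
After op 3 (move_left): buffer="rwbn" (len 4), cursors c1@3 c2@3, authorship ....
After op 4 (move_left): buffer="rwbn" (len 4), cursors c1@2 c2@2, authorship ....
After op 5 (insert('c')): buffer="rwccbn" (len 6), cursors c1@4 c2@4, authorship ..12..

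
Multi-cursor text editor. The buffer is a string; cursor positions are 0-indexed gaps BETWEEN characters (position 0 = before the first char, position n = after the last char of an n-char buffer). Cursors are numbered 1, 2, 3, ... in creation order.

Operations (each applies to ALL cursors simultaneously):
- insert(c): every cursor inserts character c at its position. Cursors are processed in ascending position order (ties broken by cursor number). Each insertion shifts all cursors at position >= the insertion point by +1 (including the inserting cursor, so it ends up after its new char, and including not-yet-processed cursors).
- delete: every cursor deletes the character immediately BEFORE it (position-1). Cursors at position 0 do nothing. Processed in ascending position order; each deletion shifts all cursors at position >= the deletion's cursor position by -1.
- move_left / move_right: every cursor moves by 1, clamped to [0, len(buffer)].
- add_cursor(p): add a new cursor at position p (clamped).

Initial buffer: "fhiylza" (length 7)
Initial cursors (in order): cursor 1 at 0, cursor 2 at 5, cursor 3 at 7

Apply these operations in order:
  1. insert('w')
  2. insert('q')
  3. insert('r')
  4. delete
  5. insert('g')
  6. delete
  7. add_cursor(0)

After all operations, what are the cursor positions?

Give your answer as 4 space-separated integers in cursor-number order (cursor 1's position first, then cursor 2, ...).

Answer: 2 9 13 0

Derivation:
After op 1 (insert('w')): buffer="wfhiylwzaw" (len 10), cursors c1@1 c2@7 c3@10, authorship 1.....2..3
After op 2 (insert('q')): buffer="wqfhiylwqzawq" (len 13), cursors c1@2 c2@9 c3@13, authorship 11.....22..33
After op 3 (insert('r')): buffer="wqrfhiylwqrzawqr" (len 16), cursors c1@3 c2@11 c3@16, authorship 111.....222..333
After op 4 (delete): buffer="wqfhiylwqzawq" (len 13), cursors c1@2 c2@9 c3@13, authorship 11.....22..33
After op 5 (insert('g')): buffer="wqgfhiylwqgzawqg" (len 16), cursors c1@3 c2@11 c3@16, authorship 111.....222..333
After op 6 (delete): buffer="wqfhiylwqzawq" (len 13), cursors c1@2 c2@9 c3@13, authorship 11.....22..33
After op 7 (add_cursor(0)): buffer="wqfhiylwqzawq" (len 13), cursors c4@0 c1@2 c2@9 c3@13, authorship 11.....22..33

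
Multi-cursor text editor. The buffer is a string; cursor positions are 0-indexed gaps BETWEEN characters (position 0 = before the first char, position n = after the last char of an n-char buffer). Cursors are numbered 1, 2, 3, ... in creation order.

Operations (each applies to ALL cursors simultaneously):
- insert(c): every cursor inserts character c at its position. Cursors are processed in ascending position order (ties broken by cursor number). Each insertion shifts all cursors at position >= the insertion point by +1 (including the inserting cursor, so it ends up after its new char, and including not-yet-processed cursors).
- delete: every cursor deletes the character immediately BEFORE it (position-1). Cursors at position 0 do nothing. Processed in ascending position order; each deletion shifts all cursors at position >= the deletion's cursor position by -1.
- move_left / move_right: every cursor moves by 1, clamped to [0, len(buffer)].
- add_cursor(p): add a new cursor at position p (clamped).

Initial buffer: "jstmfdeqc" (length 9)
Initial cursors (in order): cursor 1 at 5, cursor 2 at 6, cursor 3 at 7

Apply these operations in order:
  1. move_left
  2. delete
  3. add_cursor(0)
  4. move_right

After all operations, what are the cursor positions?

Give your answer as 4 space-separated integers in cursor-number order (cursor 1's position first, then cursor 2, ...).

After op 1 (move_left): buffer="jstmfdeqc" (len 9), cursors c1@4 c2@5 c3@6, authorship .........
After op 2 (delete): buffer="jsteqc" (len 6), cursors c1@3 c2@3 c3@3, authorship ......
After op 3 (add_cursor(0)): buffer="jsteqc" (len 6), cursors c4@0 c1@3 c2@3 c3@3, authorship ......
After op 4 (move_right): buffer="jsteqc" (len 6), cursors c4@1 c1@4 c2@4 c3@4, authorship ......

Answer: 4 4 4 1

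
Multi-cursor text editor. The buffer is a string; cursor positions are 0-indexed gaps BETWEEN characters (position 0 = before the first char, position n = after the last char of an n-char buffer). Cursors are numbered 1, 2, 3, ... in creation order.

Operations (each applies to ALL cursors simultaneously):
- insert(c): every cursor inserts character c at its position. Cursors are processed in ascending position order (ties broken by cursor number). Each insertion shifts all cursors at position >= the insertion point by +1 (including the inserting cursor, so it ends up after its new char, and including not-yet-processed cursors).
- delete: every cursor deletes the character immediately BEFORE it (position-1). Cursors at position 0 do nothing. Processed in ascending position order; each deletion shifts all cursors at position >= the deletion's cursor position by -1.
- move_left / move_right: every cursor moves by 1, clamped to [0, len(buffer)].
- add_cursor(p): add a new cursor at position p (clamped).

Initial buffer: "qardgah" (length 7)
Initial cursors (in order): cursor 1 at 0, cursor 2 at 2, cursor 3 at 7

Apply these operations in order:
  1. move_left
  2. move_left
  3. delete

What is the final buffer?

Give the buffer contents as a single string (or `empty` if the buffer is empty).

After op 1 (move_left): buffer="qardgah" (len 7), cursors c1@0 c2@1 c3@6, authorship .......
After op 2 (move_left): buffer="qardgah" (len 7), cursors c1@0 c2@0 c3@5, authorship .......
After op 3 (delete): buffer="qardah" (len 6), cursors c1@0 c2@0 c3@4, authorship ......

Answer: qardah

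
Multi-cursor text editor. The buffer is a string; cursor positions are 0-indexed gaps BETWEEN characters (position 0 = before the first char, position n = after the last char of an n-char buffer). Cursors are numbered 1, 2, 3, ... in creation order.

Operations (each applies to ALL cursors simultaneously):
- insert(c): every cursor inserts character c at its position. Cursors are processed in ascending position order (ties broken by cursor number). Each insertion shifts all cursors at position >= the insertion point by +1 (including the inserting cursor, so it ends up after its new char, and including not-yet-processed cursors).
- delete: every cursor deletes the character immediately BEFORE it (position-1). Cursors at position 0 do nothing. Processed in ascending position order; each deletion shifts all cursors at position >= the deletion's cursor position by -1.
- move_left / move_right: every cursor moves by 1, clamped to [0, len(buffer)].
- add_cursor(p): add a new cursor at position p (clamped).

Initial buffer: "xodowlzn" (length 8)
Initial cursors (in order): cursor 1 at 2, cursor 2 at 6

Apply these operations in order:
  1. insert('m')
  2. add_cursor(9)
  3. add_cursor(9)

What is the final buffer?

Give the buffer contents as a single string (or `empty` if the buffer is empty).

Answer: xomdowlmzn

Derivation:
After op 1 (insert('m')): buffer="xomdowlmzn" (len 10), cursors c1@3 c2@8, authorship ..1....2..
After op 2 (add_cursor(9)): buffer="xomdowlmzn" (len 10), cursors c1@3 c2@8 c3@9, authorship ..1....2..
After op 3 (add_cursor(9)): buffer="xomdowlmzn" (len 10), cursors c1@3 c2@8 c3@9 c4@9, authorship ..1....2..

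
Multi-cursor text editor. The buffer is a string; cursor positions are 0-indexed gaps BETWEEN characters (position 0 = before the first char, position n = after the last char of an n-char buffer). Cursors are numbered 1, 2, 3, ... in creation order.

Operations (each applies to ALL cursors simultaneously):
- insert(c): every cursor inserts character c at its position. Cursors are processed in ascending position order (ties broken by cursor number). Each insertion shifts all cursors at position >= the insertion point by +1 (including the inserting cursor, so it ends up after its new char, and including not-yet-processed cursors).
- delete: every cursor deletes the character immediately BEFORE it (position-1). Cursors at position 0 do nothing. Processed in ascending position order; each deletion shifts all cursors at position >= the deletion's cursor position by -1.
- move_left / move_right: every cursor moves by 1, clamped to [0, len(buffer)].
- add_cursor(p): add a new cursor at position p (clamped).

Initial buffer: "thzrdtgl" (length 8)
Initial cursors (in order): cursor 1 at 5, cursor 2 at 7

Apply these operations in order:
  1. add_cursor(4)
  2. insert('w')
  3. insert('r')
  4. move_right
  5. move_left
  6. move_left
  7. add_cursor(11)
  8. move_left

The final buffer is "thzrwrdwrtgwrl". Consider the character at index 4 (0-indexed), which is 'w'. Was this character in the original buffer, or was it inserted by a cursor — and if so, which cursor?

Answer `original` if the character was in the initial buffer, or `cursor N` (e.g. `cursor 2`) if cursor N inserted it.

Answer: cursor 3

Derivation:
After op 1 (add_cursor(4)): buffer="thzrdtgl" (len 8), cursors c3@4 c1@5 c2@7, authorship ........
After op 2 (insert('w')): buffer="thzrwdwtgwl" (len 11), cursors c3@5 c1@7 c2@10, authorship ....3.1..2.
After op 3 (insert('r')): buffer="thzrwrdwrtgwrl" (len 14), cursors c3@6 c1@9 c2@13, authorship ....33.11..22.
After op 4 (move_right): buffer="thzrwrdwrtgwrl" (len 14), cursors c3@7 c1@10 c2@14, authorship ....33.11..22.
After op 5 (move_left): buffer="thzrwrdwrtgwrl" (len 14), cursors c3@6 c1@9 c2@13, authorship ....33.11..22.
After op 6 (move_left): buffer="thzrwrdwrtgwrl" (len 14), cursors c3@5 c1@8 c2@12, authorship ....33.11..22.
After op 7 (add_cursor(11)): buffer="thzrwrdwrtgwrl" (len 14), cursors c3@5 c1@8 c4@11 c2@12, authorship ....33.11..22.
After op 8 (move_left): buffer="thzrwrdwrtgwrl" (len 14), cursors c3@4 c1@7 c4@10 c2@11, authorship ....33.11..22.
Authorship (.=original, N=cursor N): . . . . 3 3 . 1 1 . . 2 2 .
Index 4: author = 3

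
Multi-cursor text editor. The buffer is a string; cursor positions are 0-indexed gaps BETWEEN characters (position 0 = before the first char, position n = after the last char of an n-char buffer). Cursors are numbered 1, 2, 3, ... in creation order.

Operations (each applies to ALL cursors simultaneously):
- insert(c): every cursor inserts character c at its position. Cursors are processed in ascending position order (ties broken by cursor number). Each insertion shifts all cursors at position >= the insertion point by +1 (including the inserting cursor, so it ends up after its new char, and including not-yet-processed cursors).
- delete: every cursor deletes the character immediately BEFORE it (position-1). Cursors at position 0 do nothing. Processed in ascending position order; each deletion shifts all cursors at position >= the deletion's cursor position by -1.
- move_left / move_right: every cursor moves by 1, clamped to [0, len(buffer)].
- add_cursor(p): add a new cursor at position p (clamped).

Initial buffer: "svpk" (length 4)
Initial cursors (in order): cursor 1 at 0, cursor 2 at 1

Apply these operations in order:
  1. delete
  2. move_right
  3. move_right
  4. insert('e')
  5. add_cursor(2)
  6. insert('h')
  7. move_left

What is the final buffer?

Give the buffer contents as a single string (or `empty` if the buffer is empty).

After op 1 (delete): buffer="vpk" (len 3), cursors c1@0 c2@0, authorship ...
After op 2 (move_right): buffer="vpk" (len 3), cursors c1@1 c2@1, authorship ...
After op 3 (move_right): buffer="vpk" (len 3), cursors c1@2 c2@2, authorship ...
After op 4 (insert('e')): buffer="vpeek" (len 5), cursors c1@4 c2@4, authorship ..12.
After op 5 (add_cursor(2)): buffer="vpeek" (len 5), cursors c3@2 c1@4 c2@4, authorship ..12.
After op 6 (insert('h')): buffer="vpheehhk" (len 8), cursors c3@3 c1@7 c2@7, authorship ..31212.
After op 7 (move_left): buffer="vpheehhk" (len 8), cursors c3@2 c1@6 c2@6, authorship ..31212.

Answer: vpheehhk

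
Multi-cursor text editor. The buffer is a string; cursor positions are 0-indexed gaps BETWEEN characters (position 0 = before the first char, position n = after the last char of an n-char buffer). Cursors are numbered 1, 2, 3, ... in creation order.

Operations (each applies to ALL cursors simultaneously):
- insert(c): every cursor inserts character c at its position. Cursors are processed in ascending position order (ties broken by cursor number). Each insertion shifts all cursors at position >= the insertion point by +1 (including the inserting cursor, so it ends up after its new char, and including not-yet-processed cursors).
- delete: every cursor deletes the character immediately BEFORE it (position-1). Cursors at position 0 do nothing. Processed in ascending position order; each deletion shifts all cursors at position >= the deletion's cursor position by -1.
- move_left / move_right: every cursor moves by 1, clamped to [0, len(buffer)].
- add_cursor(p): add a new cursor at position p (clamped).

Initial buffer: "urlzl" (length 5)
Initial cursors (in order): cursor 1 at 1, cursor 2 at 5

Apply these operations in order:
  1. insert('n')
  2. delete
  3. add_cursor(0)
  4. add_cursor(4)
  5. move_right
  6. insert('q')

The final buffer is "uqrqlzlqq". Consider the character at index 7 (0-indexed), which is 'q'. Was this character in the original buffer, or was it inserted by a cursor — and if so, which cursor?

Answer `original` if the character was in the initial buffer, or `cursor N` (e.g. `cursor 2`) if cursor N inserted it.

Answer: cursor 2

Derivation:
After op 1 (insert('n')): buffer="unrlzln" (len 7), cursors c1@2 c2@7, authorship .1....2
After op 2 (delete): buffer="urlzl" (len 5), cursors c1@1 c2@5, authorship .....
After op 3 (add_cursor(0)): buffer="urlzl" (len 5), cursors c3@0 c1@1 c2@5, authorship .....
After op 4 (add_cursor(4)): buffer="urlzl" (len 5), cursors c3@0 c1@1 c4@4 c2@5, authorship .....
After op 5 (move_right): buffer="urlzl" (len 5), cursors c3@1 c1@2 c2@5 c4@5, authorship .....
After op 6 (insert('q')): buffer="uqrqlzlqq" (len 9), cursors c3@2 c1@4 c2@9 c4@9, authorship .3.1...24
Authorship (.=original, N=cursor N): . 3 . 1 . . . 2 4
Index 7: author = 2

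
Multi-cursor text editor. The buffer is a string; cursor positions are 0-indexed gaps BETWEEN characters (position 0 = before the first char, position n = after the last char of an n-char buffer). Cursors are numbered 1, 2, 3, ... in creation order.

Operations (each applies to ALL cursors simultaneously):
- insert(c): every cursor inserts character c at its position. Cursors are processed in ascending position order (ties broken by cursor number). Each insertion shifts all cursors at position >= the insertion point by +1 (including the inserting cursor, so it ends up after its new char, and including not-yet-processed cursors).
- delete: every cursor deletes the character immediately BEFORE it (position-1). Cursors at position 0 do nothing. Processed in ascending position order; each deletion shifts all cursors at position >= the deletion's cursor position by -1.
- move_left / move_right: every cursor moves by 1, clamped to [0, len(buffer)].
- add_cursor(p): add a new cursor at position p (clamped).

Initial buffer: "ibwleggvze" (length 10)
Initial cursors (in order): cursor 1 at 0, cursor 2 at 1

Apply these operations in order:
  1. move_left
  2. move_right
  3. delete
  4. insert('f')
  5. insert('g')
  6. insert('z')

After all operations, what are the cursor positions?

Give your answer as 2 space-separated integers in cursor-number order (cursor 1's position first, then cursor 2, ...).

After op 1 (move_left): buffer="ibwleggvze" (len 10), cursors c1@0 c2@0, authorship ..........
After op 2 (move_right): buffer="ibwleggvze" (len 10), cursors c1@1 c2@1, authorship ..........
After op 3 (delete): buffer="bwleggvze" (len 9), cursors c1@0 c2@0, authorship .........
After op 4 (insert('f')): buffer="ffbwleggvze" (len 11), cursors c1@2 c2@2, authorship 12.........
After op 5 (insert('g')): buffer="ffggbwleggvze" (len 13), cursors c1@4 c2@4, authorship 1212.........
After op 6 (insert('z')): buffer="ffggzzbwleggvze" (len 15), cursors c1@6 c2@6, authorship 121212.........

Answer: 6 6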